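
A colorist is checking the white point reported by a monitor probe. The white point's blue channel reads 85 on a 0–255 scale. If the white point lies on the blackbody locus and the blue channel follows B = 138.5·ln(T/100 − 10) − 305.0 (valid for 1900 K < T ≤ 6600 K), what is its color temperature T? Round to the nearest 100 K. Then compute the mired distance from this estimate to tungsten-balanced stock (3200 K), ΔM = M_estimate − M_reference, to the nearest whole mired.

ln(t − 10) = (85 + 305.0) / 138.5 = 2.8159.
t − 10 = e^2.8159 = 16.708, so t = 26.708.
T = 100·t = 2671 K → 2700 K to the nearest 100 K.
M_estimate = 10⁶/2700 = 370.37; M_reference = 10⁶/3200 = 312.50.
ΔM = 370.37 − 312.50 = 57.87 → +58 mireds.

+58 mireds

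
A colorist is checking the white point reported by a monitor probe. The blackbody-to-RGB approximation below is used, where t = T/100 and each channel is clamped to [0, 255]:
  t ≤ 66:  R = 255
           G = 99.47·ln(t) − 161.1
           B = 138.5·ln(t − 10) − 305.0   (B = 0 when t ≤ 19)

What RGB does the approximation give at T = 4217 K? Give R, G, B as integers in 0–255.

R=255, G=211, B=176

t = 4217/100 = 42.17; the t ≤ 66 branch applies.
R = 255 by definition for t ≤ 66.
G = 99.47·ln 42.17 − 161.1 = 99.47·3.7417 − 161.1 = 211.088.
B = 138.5·ln(42.17 − 10) − 305.0 = 138.5·ln 32.17 − 305.0 = 138.5·3.4710 − 305.0 = 175.738.
Rounded: (255, 211, 176).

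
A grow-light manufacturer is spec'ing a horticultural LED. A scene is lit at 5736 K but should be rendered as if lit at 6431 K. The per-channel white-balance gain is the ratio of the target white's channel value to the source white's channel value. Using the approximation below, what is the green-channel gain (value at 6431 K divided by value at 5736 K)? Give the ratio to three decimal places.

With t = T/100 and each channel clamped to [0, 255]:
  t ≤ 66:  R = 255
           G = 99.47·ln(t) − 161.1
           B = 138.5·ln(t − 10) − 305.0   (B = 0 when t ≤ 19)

At 5736 K (t = 57.36):
  G = 99.47·ln 57.36 − 161.1 = 99.47·4.0493 − 161.1 = 241.689.
At 6431 K (t = 64.31):
  G = 99.47·ln 64.31 − 161.1 = 99.47·4.1637 − 161.1 = 253.065.
Gain = 253.065 / 241.689 = 1.0471 → 1.047.

1.047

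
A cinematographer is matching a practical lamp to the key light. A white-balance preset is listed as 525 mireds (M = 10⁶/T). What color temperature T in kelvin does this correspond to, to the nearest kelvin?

T = 10⁶ / 525 = 1904.76 K → 1905 K.

1905 K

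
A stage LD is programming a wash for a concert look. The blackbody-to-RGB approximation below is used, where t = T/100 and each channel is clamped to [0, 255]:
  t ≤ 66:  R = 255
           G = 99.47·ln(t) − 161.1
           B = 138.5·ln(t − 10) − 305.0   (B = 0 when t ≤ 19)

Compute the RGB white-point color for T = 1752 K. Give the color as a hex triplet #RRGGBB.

t = 1752/100 = 17.52; the t ≤ 66 branch applies.
R = 255 by definition for t ≤ 66.
G = 99.47·ln 17.52 − 161.1 = 99.47·2.8633 − 161.1 = 123.717.
t = 17.52 ≤ 19, so B = 0.
Rounded: (255, 124, 0).
In hex: #FF7C00.

#FF7C00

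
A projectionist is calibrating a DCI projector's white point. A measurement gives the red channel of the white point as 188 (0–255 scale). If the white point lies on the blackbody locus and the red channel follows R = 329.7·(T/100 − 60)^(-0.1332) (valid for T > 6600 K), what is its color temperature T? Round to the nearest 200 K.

12800 K

(t − 60)^(-0.1332) = 188/329.7 = 0.57022.
t − 60 = 0.57022^(1/-0.1332) = 0.57022^(-7.508) = 67.848, so t = 127.848.
T = 100·t = 12785 K → 12800 K to the nearest 200 K.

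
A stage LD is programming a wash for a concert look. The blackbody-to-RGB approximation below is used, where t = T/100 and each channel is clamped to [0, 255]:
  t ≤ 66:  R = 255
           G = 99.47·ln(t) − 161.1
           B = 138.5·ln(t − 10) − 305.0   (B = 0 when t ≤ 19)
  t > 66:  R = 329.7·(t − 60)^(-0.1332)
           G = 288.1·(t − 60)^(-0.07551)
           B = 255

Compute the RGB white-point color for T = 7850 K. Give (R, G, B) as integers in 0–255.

t = 7850/100 = 78.5; the t > 66 branch applies.
R = 329.7·(78.5 − 60)^(-0.1332) = 329.7·18.5^(-0.1332) = 329.7·0.67797 = 223.528.
G = 288.1·(78.5 − 60)^(-0.07551) = 288.1·18.5^(-0.07551) = 288.1·0.80226 = 231.131.
B = 255 by definition for t > 66.
Rounded: (224, 231, 255).

(224, 231, 255)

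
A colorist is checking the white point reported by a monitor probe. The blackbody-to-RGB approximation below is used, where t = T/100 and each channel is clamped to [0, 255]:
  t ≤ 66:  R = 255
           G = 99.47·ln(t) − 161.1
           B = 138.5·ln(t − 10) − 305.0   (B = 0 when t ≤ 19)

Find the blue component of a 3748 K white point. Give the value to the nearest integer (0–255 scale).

t = 3748/100 = 37.48; the t ≤ 66 branch applies.
B = 138.5·ln(37.48 − 10) − 305.0 = 138.5·ln 27.48 − 305.0 = 138.5·3.3135 − 305.0 = 153.914.
Rounded: 154.

154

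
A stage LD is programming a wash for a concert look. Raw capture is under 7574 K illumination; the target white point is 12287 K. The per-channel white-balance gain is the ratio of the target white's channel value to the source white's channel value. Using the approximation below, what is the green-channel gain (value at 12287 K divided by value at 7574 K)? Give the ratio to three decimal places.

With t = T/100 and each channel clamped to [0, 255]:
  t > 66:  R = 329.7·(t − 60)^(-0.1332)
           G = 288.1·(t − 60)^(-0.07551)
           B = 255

At 7574 K (t = 75.74):
  G = 288.1·(75.74 − 60)^(-0.07551) = 288.1·15.74^(-0.07551) = 288.1·0.81211 = 233.969.
At 12287 K (t = 122.87):
  G = 288.1·(122.87 − 60)^(-0.07551) = 288.1·62.87^(-0.07551) = 288.1·0.73148 = 210.738.
Gain = 210.738 / 233.969 = 0.9007 → 0.901.

0.901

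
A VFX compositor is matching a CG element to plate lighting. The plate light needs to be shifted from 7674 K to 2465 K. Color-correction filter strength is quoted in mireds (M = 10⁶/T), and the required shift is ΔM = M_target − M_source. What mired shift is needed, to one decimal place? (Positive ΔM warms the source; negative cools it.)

+275.4 mireds

M_source = 10⁶/7674 = 130.310; M_target = 10⁶/2465 = 405.680.
ΔM = 405.680 − 130.310 = 275.369 → +275.4 mireds, a warming shift.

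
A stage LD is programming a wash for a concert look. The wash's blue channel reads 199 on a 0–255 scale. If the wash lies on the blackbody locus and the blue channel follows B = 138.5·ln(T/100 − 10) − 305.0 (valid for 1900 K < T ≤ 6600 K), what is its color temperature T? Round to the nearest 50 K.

ln(t − 10) = (199 + 305.0) / 138.5 = 3.6390.
t − 10 = e^3.6390 = 38.053, so t = 48.053.
T = 100·t = 4805 K → 4800 K to the nearest 50 K.

4800 K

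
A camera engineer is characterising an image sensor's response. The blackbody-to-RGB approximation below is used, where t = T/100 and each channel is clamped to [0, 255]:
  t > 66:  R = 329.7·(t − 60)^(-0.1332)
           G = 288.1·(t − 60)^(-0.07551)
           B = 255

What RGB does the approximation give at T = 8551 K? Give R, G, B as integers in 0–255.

R=214, G=226, B=255

t = 8551/100 = 85.51; the t > 66 branch applies.
R = 329.7·(85.51 − 60)^(-0.1332) = 329.7·25.51^(-0.1332) = 329.7·0.64957 = 214.163.
G = 288.1·(85.51 − 60)^(-0.07551) = 288.1·25.51^(-0.07551) = 288.1·0.78303 = 225.591.
B = 255 by definition for t > 66.
Rounded: (214, 226, 255).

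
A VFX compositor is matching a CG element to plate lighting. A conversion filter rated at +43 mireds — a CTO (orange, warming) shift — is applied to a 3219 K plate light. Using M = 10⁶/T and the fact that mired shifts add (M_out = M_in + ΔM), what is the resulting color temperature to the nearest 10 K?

M_in = 10⁶/3219 = 310.66 mireds.
M_out = 310.66 + (+43) = 353.66 mireds.
T_out = 10⁶/353.66 = 2827.6 K → 2830 K.

2830 K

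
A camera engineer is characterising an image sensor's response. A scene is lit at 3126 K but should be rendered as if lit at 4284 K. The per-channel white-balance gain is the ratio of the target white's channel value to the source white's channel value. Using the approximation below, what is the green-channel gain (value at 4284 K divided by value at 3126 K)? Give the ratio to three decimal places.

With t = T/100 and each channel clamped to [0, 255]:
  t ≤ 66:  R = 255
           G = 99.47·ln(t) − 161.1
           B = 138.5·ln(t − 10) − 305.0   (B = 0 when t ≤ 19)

At 3126 K (t = 31.26):
  G = 99.47·ln 31.26 − 161.1 = 99.47·3.4423 − 161.1 = 181.309.
At 4284 K (t = 42.84):
  G = 99.47·ln 42.84 − 161.1 = 99.47·3.7575 − 161.1 = 212.656.
Gain = 212.656 / 181.309 = 1.1729 → 1.173.

1.173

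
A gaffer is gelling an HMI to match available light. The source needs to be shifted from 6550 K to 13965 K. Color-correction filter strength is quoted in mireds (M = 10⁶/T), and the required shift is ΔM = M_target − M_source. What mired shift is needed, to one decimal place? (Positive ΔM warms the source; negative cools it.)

M_source = 10⁶/6550 = 152.672; M_target = 10⁶/13965 = 71.608.
ΔM = 71.608 − 152.672 = -81.064 → -81.1 mireds, a cooling shift.

-81.1 mireds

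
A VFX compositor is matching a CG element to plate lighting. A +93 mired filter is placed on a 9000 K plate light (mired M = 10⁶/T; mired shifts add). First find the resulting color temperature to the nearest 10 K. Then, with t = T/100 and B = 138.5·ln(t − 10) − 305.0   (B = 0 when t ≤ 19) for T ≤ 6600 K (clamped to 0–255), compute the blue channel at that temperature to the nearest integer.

M_in = 10⁶/9000 = 111.11; M_out = 111.11 + (+93) = 204.11.
T_out = 10⁶/204.11 = 4899.3 K → 4900 K; t = 49.
B = 138.5·ln(49 − 10) − 305.0 = 138.5·ln 39 − 305.0 = 138.5·3.6636 − 305.0 = 202.403.
Rounded: 202.

202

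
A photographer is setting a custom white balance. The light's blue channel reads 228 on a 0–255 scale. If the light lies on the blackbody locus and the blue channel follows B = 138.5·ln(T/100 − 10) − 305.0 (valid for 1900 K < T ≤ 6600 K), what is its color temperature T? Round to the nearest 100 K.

5700 K

ln(t − 10) = (228 + 305.0) / 138.5 = 3.8484.
t − 10 = e^3.8484 = 46.917, so t = 56.917.
T = 100·t = 5692 K → 5700 K to the nearest 100 K.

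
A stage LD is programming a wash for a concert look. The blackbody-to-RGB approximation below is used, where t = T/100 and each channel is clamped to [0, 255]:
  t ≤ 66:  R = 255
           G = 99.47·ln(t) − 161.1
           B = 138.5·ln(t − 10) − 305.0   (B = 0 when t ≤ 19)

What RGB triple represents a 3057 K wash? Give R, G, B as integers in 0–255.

t = 3057/100 = 30.57; the t ≤ 66 branch applies.
R = 255 by definition for t ≤ 66.
G = 99.47·ln 30.57 − 161.1 = 99.47·3.4200 − 161.1 = 179.089.
B = 138.5·ln(30.57 − 10) − 305.0 = 138.5·ln 20.57 − 305.0 = 138.5·3.0238 − 305.0 = 113.801.
Rounded: (255, 179, 114).

R=255, G=179, B=114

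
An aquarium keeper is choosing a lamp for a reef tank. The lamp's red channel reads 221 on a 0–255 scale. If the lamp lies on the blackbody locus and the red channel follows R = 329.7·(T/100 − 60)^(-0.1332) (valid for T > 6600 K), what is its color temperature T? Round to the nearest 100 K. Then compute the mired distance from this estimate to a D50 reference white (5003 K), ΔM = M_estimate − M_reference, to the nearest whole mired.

-75 mireds

(t − 60)^(-0.1332) = 221/329.7 = 0.67031.
t − 60 = 0.67031^(1/-0.1332) = 0.67031^(-7.508) = 20.149, so t = 80.149.
T = 100·t = 8015 K → 8000 K to the nearest 100 K.
M_estimate = 10⁶/8000 = 125.00; M_reference = 10⁶/5003 = 199.88.
ΔM = 125.00 − 199.88 = -74.88 → -75 mireds.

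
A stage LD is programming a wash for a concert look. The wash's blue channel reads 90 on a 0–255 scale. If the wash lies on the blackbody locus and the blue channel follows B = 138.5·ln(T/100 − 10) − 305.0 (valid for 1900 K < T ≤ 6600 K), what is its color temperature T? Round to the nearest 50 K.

2750 K

ln(t − 10) = (90 + 305.0) / 138.5 = 2.8520.
t − 10 = e^2.8520 = 17.322, so t = 27.322.
T = 100·t = 2732 K → 2750 K to the nearest 50 K.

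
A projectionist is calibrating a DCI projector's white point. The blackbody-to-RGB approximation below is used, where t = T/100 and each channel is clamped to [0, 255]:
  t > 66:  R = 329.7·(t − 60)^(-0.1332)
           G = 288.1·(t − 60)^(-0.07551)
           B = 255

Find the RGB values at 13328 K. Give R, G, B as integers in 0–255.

R=186, G=208, B=255

t = 13328/100 = 133.28; the t > 66 branch applies.
R = 329.7·(133.28 − 60)^(-0.1332) = 329.7·73.28^(-0.1332) = 329.7·0.56440 = 186.081.
G = 288.1·(133.28 − 60)^(-0.07551) = 288.1·73.28^(-0.07551) = 288.1·0.72306 = 208.314.
B = 255 by definition for t > 66.
Rounded: (186, 208, 255).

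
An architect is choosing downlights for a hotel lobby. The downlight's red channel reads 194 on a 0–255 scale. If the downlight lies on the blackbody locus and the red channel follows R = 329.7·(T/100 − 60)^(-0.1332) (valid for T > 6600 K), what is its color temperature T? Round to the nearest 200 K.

11400 K

(t − 60)^(-0.1332) = 194/329.7 = 0.58841.
t − 60 = 0.58841^(1/-0.1332) = 0.58841^(-7.508) = 53.593, so t = 113.593.
T = 100·t = 11359 K → 11400 K to the nearest 200 K.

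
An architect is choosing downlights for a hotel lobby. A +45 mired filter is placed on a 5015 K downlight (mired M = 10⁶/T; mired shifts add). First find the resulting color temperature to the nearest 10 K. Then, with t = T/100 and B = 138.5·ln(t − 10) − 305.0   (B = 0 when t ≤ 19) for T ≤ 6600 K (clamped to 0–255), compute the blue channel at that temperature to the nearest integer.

M_in = 10⁶/5015 = 199.40; M_out = 199.40 + (+45) = 244.40.
T_out = 10⁶/244.40 = 4091.6 K → 4090 K; t = 40.9.
B = 138.5·ln(40.9 − 10) − 305.0 = 138.5·ln 30.9 − 305.0 = 138.5·3.4308 − 305.0 = 170.160.
Rounded: 170.

170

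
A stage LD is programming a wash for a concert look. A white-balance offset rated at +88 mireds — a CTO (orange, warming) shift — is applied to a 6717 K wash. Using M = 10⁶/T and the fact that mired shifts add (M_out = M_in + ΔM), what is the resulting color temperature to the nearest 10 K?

M_in = 10⁶/6717 = 148.88 mireds.
M_out = 148.88 + (+88) = 236.88 mireds.
T_out = 10⁶/236.88 = 4221.6 K → 4220 K.

4220 K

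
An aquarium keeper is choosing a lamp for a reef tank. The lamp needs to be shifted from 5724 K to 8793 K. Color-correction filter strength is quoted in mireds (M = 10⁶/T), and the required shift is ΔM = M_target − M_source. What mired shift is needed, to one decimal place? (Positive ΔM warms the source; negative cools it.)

-61.0 mireds

M_source = 10⁶/5724 = 174.703; M_target = 10⁶/8793 = 113.727.
ΔM = 113.727 − 174.703 = -60.976 → -61.0 mireds, a cooling shift.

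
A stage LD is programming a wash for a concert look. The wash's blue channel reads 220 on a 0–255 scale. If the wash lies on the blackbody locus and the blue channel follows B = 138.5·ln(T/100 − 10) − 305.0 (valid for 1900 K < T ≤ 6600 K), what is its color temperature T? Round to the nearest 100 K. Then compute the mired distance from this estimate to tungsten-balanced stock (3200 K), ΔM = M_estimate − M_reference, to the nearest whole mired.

ln(t − 10) = (220 + 305.0) / 138.5 = 3.7906.
t − 10 = e^3.7906 = 44.284, so t = 54.284.
T = 100·t = 5428 K → 5400 K to the nearest 100 K.
M_estimate = 10⁶/5400 = 185.19; M_reference = 10⁶/3200 = 312.50.
ΔM = 185.19 − 312.50 = -127.31 → -127 mireds.

-127 mireds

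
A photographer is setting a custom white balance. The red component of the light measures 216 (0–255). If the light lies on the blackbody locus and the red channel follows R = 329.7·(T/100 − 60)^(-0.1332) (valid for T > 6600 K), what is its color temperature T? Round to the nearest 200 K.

(t − 60)^(-0.1332) = 216/329.7 = 0.65514.
t − 60 = 0.65514^(1/-0.1332) = 0.65514^(-7.508) = 23.926, so t = 83.926.
T = 100·t = 8393 K → 8400 K to the nearest 200 K.

8400 K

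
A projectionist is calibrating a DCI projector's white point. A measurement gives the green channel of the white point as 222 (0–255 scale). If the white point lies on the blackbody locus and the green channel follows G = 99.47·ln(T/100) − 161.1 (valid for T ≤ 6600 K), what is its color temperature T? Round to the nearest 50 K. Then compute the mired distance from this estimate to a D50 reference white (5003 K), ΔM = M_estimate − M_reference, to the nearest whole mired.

+13 mireds

ln t = (222 + 161.1) / 99.47 = 3.8514.
t = e^3.8514 = 47.059.
T = 100·t = 4706 K → 4700 K to the nearest 50 K.
M_estimate = 10⁶/4700 = 212.77; M_reference = 10⁶/5003 = 199.88.
ΔM = 212.77 − 199.88 = 12.89 → +13 mireds.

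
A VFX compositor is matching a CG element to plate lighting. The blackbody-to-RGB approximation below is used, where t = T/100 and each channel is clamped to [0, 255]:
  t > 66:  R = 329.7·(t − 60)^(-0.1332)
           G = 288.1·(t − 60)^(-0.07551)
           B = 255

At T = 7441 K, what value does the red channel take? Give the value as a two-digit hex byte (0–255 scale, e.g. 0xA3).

t = 7441/100 = 74.41; the t > 66 branch applies.
R = 329.7·(74.41 − 60)^(-0.1332) = 329.7·14.41^(-0.1332) = 329.7·0.70092 = 231.092.
Rounded: 231; in hex, 0xE7.

0xE7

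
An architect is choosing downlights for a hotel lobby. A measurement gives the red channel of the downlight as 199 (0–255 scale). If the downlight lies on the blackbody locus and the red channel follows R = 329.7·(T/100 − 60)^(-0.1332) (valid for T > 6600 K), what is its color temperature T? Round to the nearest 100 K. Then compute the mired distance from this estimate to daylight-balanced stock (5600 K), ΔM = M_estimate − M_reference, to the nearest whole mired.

-82 mireds

(t − 60)^(-0.1332) = 199/329.7 = 0.60358.
t − 60 = 0.60358^(1/-0.1332) = 0.60358^(-7.508) = 44.273, so t = 104.273.
T = 100·t = 10427 K → 10400 K to the nearest 100 K.
M_estimate = 10⁶/10400 = 96.15; M_reference = 10⁶/5600 = 178.57.
ΔM = 96.15 − 178.57 = -82.42 → -82 mireds.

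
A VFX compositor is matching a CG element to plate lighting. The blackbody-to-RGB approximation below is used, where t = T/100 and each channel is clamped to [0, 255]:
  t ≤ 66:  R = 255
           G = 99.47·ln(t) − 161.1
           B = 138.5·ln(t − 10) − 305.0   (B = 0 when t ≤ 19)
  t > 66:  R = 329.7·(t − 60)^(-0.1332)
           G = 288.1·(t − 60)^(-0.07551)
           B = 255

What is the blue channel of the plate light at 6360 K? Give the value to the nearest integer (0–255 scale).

t = 6360/100 = 63.6; the t ≤ 66 branch applies.
B = 138.5·ln(63.6 − 10) − 305.0 = 138.5·ln 53.6 − 305.0 = 138.5·3.9815 − 305.0 = 246.445.
Rounded: 246.

246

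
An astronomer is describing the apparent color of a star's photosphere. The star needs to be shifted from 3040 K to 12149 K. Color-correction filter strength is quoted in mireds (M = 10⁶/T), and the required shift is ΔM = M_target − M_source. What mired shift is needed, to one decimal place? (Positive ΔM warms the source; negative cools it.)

M_source = 10⁶/3040 = 328.947; M_target = 10⁶/12149 = 82.311.
ΔM = 82.311 − 328.947 = -246.636 → -246.6 mireds, a cooling shift.

-246.6 mireds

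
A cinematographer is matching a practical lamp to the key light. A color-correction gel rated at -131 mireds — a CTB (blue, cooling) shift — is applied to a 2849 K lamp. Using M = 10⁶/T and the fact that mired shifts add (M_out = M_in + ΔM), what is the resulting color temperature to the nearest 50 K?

M_in = 10⁶/2849 = 351.00 mireds.
M_out = 351.00 + (-131) = 220.00 mireds.
T_out = 10⁶/220.00 = 4545.4 K → 4550 K.

4550 K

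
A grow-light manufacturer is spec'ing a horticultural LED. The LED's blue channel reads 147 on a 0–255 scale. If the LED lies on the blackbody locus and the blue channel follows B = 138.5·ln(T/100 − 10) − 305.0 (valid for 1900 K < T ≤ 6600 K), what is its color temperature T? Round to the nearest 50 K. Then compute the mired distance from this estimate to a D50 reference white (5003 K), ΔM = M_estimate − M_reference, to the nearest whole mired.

+78 mireds

ln(t − 10) = (147 + 305.0) / 138.5 = 3.2635.
t − 10 = e^3.2635 = 26.142, so t = 36.142.
T = 100·t = 3614 K → 3600 K to the nearest 50 K.
M_estimate = 10⁶/3600 = 277.78; M_reference = 10⁶/5003 = 199.88.
ΔM = 277.78 − 199.88 = 77.90 → +78 mireds.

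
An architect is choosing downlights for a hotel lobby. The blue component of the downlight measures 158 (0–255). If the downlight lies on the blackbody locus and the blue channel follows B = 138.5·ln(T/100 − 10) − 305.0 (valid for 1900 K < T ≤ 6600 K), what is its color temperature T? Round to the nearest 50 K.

3850 K

ln(t − 10) = (158 + 305.0) / 138.5 = 3.3430.
t − 10 = e^3.3430 = 28.303, so t = 38.303.
T = 100·t = 3830 K → 3850 K to the nearest 50 K.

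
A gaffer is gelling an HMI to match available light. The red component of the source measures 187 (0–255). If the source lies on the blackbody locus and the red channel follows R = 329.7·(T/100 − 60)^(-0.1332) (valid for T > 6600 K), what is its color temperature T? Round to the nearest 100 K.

13100 K

(t − 60)^(-0.1332) = 187/329.7 = 0.56718.
t − 60 = 0.56718^(1/-0.1332) = 0.56718^(-7.508) = 70.620, so t = 130.620.
T = 100·t = 13062 K → 13100 K to the nearest 100 K.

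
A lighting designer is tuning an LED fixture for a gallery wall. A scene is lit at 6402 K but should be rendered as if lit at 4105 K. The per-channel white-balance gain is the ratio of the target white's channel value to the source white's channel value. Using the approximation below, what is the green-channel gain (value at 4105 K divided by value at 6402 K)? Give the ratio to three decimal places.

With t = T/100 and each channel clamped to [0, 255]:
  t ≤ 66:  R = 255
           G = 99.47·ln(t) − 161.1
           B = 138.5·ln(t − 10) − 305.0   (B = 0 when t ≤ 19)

At 6402 K (t = 64.02):
  G = 99.47·ln 64.02 − 161.1 = 99.47·4.1592 − 161.1 = 252.615.
At 4105 K (t = 41.05):
  G = 99.47·ln 41.05 − 161.1 = 99.47·3.7148 − 161.1 = 208.410.
Gain = 208.410 / 252.615 = 0.8250 → 0.825.

0.825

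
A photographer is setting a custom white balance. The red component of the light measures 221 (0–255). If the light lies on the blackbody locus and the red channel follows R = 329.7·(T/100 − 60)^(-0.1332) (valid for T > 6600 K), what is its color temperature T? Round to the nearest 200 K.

8000 K

(t − 60)^(-0.1332) = 221/329.7 = 0.67031.
t − 60 = 0.67031^(1/-0.1332) = 0.67031^(-7.508) = 20.149, so t = 80.149.
T = 100·t = 8015 K → 8000 K to the nearest 200 K.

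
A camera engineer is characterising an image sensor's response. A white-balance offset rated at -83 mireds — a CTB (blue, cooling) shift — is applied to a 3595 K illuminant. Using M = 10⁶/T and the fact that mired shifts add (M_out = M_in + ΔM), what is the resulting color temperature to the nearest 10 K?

M_in = 10⁶/3595 = 278.16 mireds.
M_out = 278.16 + (-83) = 195.16 mireds.
T_out = 10⁶/195.16 = 5123.9 K → 5120 K.

5120 K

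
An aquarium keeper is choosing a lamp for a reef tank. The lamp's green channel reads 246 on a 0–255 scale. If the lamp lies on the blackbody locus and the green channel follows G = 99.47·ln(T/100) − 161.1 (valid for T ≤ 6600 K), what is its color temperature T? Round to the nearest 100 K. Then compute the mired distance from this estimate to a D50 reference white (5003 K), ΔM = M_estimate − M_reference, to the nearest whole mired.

-33 mireds

ln t = (246 + 161.1) / 99.47 = 4.0927.
t = e^4.0927 = 59.901.
T = 100·t = 5990 K → 6000 K to the nearest 100 K.
M_estimate = 10⁶/6000 = 166.67; M_reference = 10⁶/5003 = 199.88.
ΔM = 166.67 − 199.88 = -33.21 → -33 mireds.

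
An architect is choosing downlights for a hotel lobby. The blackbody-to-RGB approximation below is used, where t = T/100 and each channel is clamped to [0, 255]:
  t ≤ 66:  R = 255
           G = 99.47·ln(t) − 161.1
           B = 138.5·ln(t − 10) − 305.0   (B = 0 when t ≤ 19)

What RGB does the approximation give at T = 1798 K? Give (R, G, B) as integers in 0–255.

t = 1798/100 = 17.98; the t ≤ 66 branch applies.
R = 255 by definition for t ≤ 66.
G = 99.47·ln 17.98 − 161.1 = 99.47·2.8893 − 161.1 = 126.295.
t = 17.98 ≤ 19, so B = 0.
Rounded: (255, 126, 0).

(255, 126, 0)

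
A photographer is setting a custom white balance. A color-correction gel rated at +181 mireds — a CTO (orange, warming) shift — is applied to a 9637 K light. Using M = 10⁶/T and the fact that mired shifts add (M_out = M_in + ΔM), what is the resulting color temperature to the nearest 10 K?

M_in = 10⁶/9637 = 103.77 mireds.
M_out = 103.77 + (+181) = 284.77 mireds.
T_out = 10⁶/284.77 = 3511.6 K → 3510 K.

3510 K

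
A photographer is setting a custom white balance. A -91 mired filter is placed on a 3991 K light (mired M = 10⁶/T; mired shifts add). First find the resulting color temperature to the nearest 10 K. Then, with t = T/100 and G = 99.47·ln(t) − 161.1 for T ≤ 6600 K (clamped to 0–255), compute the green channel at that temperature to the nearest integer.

251

M_in = 10⁶/3991 = 250.56; M_out = 250.56 + (-91) = 159.56.
T_out = 10⁶/159.56 = 6267.1 K → 6270 K; t = 62.7.
G = 99.47·ln 62.7 − 161.1 = 99.47·4.1384 − 161.1 = 250.543.
Rounded: 251.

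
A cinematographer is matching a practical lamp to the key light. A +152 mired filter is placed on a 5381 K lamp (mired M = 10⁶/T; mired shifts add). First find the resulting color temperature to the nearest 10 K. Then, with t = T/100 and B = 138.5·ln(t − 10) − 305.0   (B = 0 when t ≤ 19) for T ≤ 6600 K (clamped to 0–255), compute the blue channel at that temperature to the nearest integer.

M_in = 10⁶/5381 = 185.84; M_out = 185.84 + (+152) = 337.84.
T_out = 10⁶/337.84 = 2960.0 K → 2960 K; t = 29.6.
B = 138.5·ln(29.6 − 10) − 305.0 = 138.5·ln 19.6 − 305.0 = 138.5·2.9755 − 305.0 = 107.111.
Rounded: 107.

107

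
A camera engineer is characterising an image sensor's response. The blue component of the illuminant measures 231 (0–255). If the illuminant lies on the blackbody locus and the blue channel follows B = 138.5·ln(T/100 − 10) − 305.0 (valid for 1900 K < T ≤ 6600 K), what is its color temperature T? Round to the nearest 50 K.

ln(t − 10) = (231 + 305.0) / 138.5 = 3.8700.
t − 10 = e^3.8700 = 47.944, so t = 57.944.
T = 100·t = 5794 K → 5800 K to the nearest 50 K.

5800 K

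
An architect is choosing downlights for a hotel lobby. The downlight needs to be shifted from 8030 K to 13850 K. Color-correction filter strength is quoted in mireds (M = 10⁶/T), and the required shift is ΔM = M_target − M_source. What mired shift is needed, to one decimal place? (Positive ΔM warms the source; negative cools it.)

-52.3 mireds

M_source = 10⁶/8030 = 124.533; M_target = 10⁶/13850 = 72.202.
ΔM = 72.202 − 124.533 = -52.331 → -52.3 mireds, a cooling shift.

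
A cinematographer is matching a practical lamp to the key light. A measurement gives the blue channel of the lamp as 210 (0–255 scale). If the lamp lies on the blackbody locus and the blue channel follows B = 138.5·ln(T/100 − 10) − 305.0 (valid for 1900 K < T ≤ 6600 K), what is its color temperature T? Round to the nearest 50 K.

ln(t − 10) = (210 + 305.0) / 138.5 = 3.7184.
t − 10 = e^3.7184 = 41.199, so t = 51.199.
T = 100·t = 5120 K → 5100 K to the nearest 50 K.

5100 K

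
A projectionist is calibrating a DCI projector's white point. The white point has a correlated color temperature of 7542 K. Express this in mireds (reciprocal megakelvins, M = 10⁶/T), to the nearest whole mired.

M = 10⁶ / 7542 = 132.591 → 133 mireds.

133 mireds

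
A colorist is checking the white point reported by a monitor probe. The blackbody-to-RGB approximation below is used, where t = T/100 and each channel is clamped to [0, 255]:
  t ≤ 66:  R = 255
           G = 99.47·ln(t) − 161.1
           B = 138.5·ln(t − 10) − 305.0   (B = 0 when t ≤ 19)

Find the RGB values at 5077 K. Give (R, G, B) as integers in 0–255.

t = 5077/100 = 50.77; the t ≤ 66 branch applies.
R = 255 by definition for t ≤ 66.
G = 99.47·ln 50.77 − 161.1 = 99.47·3.9273 − 161.1 = 229.549.
B = 138.5·ln(50.77 − 10) − 305.0 = 138.5·ln 40.77 − 305.0 = 138.5·3.7079 − 305.0 = 208.551.
Rounded: (255, 230, 209).

(255, 230, 209)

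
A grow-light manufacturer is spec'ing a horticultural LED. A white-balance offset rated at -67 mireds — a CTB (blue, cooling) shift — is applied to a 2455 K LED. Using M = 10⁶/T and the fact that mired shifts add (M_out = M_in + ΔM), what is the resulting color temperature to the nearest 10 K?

M_in = 10⁶/2455 = 407.33 mireds.
M_out = 407.33 + (-67) = 340.33 mireds.
T_out = 10⁶/340.33 = 2938.3 K → 2940 K.

2940 K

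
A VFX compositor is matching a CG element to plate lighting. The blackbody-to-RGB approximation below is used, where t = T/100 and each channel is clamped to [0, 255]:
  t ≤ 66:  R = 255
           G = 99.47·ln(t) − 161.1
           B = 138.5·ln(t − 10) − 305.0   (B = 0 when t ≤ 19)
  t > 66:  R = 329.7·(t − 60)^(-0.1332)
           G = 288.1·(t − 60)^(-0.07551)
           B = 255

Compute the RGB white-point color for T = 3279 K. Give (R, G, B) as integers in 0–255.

t = 3279/100 = 32.79; the t ≤ 66 branch applies.
R = 255 by definition for t ≤ 66.
G = 99.47·ln 32.79 − 161.1 = 99.47·3.4901 − 161.1 = 186.063.
B = 138.5·ln(32.79 − 10) − 305.0 = 138.5·ln 22.79 − 305.0 = 138.5·3.1263 − 305.0 = 127.996.
Rounded: (255, 186, 128).

(255, 186, 128)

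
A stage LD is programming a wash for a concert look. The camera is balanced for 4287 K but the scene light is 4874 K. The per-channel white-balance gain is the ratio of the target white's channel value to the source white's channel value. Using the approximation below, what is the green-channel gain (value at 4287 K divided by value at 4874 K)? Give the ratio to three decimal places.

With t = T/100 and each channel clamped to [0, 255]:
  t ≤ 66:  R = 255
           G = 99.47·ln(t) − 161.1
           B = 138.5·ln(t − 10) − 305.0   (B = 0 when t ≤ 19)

At 4874 K (t = 48.74):
  G = 99.47·ln 48.74 − 161.1 = 99.47·3.8865 − 161.1 = 225.490.
At 4287 K (t = 42.87):
  G = 99.47·ln 42.87 − 161.1 = 99.47·3.7582 − 161.1 = 212.725.
Gain = 212.725 / 225.490 = 0.9434 → 0.943.

0.943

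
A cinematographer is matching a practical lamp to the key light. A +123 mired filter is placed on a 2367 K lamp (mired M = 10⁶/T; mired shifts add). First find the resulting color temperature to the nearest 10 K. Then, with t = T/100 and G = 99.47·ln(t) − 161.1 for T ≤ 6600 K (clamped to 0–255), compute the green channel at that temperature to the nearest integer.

M_in = 10⁶/2367 = 422.48; M_out = 422.48 + (+123) = 545.48.
T_out = 10⁶/545.48 = 1833.3 K → 1830 K; t = 18.3.
G = 99.47·ln 18.3 − 161.1 = 99.47·2.9069 − 161.1 = 128.049.
Rounded: 128.

128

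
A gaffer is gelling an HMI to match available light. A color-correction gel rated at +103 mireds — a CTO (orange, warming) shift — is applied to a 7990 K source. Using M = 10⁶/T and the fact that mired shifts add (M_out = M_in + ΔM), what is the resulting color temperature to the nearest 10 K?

4380 K

M_in = 10⁶/7990 = 125.16 mireds.
M_out = 125.16 + (+103) = 228.16 mireds.
T_out = 10⁶/228.16 = 4383.0 K → 4380 K.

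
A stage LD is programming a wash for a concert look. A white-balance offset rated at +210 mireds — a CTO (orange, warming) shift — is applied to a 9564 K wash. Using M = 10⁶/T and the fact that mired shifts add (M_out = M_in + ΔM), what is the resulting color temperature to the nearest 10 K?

3180 K

M_in = 10⁶/9564 = 104.56 mireds.
M_out = 104.56 + (+210) = 314.56 mireds.
T_out = 10⁶/314.56 = 3179.1 K → 3180 K.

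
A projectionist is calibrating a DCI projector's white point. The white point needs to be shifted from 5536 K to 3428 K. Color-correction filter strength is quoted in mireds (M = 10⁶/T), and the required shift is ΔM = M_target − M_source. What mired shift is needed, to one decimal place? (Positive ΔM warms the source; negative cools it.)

+111.1 mireds

M_source = 10⁶/5536 = 180.636; M_target = 10⁶/3428 = 291.715.
ΔM = 291.715 − 180.636 = 111.079 → +111.1 mireds, a warming shift.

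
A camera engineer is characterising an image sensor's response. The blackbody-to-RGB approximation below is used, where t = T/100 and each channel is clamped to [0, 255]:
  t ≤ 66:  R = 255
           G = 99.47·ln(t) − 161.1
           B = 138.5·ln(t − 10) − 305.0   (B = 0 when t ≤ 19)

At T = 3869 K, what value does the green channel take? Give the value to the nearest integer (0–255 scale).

t = 3869/100 = 38.69; the t ≤ 66 branch applies.
G = 99.47·ln 38.69 − 161.1 = 99.47·3.6556 − 161.1 = 202.521.
Rounded: 203.

203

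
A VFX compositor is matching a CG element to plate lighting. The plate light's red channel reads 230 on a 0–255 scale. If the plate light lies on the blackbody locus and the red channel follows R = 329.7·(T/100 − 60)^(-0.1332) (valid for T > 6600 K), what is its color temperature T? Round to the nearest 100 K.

7500 K

(t − 60)^(-0.1332) = 230/329.7 = 0.69760.
t − 60 = 0.69760^(1/-0.1332) = 0.69760^(-7.508) = 14.932, so t = 74.932.
T = 100·t = 7493 K → 7500 K to the nearest 100 K.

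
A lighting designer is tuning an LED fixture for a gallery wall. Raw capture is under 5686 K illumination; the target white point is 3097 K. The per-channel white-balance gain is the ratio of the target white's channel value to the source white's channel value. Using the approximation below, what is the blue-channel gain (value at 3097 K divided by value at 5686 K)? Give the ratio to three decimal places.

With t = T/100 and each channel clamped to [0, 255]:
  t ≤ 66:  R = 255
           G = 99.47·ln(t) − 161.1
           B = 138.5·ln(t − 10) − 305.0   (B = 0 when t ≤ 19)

At 5686 K (t = 56.86):
  B = 138.5·ln(56.86 − 10) − 305.0 = 138.5·ln 46.86 − 305.0 = 138.5·3.8472 − 305.0 = 227.832.
At 3097 K (t = 30.97):
  B = 138.5·ln(30.97 − 10) − 305.0 = 138.5·ln 20.97 − 305.0 = 138.5·3.0431 − 305.0 = 116.468.
Gain = 116.468 / 227.832 = 0.5112 → 0.511.

0.511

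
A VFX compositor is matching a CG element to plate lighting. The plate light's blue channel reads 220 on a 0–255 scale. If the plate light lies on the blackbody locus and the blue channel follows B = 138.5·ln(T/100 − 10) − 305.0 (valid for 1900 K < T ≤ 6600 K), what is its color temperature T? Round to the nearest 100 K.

ln(t − 10) = (220 + 305.0) / 138.5 = 3.7906.
t − 10 = e^3.7906 = 44.284, so t = 54.284.
T = 100·t = 5428 K → 5400 K to the nearest 100 K.

5400 K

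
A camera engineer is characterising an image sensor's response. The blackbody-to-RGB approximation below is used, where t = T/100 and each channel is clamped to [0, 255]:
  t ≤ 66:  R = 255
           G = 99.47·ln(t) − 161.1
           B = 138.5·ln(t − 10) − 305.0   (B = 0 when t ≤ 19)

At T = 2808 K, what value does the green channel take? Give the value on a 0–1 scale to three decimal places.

0.669

t = 2808/100 = 28.08; the t ≤ 66 branch applies.
G = 99.47·ln 28.08 − 161.1 = 99.47·3.3351 − 161.1 = 170.638.
On a 0–1 scale: 170.638/255 = 0.6692 → 0.669.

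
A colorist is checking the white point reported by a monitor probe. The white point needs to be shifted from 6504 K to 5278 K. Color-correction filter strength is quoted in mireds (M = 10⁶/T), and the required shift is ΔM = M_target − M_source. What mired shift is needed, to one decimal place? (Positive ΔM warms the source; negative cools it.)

+35.7 mireds

M_source = 10⁶/6504 = 153.752; M_target = 10⁶/5278 = 189.466.
ΔM = 189.466 − 153.752 = 35.714 → +35.7 mireds, a warming shift.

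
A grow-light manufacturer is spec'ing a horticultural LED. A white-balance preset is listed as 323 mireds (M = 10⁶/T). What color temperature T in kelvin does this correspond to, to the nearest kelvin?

3096 K

T = 10⁶ / 323 = 3095.98 K → 3096 K.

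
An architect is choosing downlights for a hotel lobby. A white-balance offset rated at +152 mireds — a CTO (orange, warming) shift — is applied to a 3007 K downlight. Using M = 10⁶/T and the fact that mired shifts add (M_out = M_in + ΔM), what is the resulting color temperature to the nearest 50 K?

2050 K

M_in = 10⁶/3007 = 332.56 mireds.
M_out = 332.56 + (+152) = 484.56 mireds.
T_out = 10⁶/484.56 = 2063.7 K → 2050 K.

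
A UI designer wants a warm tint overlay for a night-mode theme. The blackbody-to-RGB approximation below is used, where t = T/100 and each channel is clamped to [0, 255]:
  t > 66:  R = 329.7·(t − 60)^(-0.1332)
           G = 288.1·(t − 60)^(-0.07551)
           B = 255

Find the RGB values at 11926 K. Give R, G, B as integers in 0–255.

R=191, G=212, B=255

t = 11926/100 = 119.26; the t > 66 branch applies.
R = 329.7·(119.26 − 60)^(-0.1332) = 329.7·59.26^(-0.1332) = 329.7·0.58059 = 191.420.
G = 288.1·(119.26 − 60)^(-0.07551) = 288.1·59.26^(-0.07551) = 288.1·0.73475 = 211.681.
B = 255 by definition for t > 66.
Rounded: (191, 212, 255).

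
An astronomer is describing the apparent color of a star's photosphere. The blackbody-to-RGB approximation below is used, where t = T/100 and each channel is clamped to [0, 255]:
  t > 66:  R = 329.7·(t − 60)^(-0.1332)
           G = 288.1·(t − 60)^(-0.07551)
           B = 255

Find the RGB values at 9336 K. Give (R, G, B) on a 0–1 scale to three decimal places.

t = 9336/100 = 93.36; the t > 66 branch applies.
R = 329.7·(93.36 − 60)^(-0.1332) = 329.7·33.36^(-0.1332) = 329.7·0.62677 = 206.645.
G = 288.1·(93.36 − 60)^(-0.07551) = 288.1·33.36^(-0.07551) = 288.1·0.76733 = 221.067.
B = 255 by definition for t > 66.
Dividing each by 255: (0.8104, 0.8669, 1.0000) → (0.810, 0.867, 1.000).

(0.810, 0.867, 1.000)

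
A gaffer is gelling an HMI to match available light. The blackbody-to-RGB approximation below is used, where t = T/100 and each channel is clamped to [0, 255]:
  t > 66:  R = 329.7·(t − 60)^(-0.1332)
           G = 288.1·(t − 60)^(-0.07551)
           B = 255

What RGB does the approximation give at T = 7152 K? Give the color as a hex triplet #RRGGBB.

t = 7152/100 = 71.52; the t > 66 branch applies.
R = 329.7·(71.52 − 60)^(-0.1332) = 329.7·11.52^(-0.1332) = 329.7·0.72213 = 238.086.
G = 288.1·(71.52 − 60)^(-0.07551) = 288.1·11.52^(-0.07551) = 288.1·0.83148 = 239.548.
B = 255 by definition for t > 66.
Rounded: (238, 240, 255).
In hex: #EEF0FF.

#EEF0FF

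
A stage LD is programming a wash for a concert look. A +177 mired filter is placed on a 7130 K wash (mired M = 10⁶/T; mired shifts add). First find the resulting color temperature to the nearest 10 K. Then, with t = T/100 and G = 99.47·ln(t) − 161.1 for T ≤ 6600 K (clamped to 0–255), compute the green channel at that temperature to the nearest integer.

M_in = 10⁶/7130 = 140.25; M_out = 140.25 + (+177) = 317.25.
T_out = 10⁶/317.25 = 3152.1 K → 3150 K; t = 31.5.
G = 99.47·ln 31.5 − 161.1 = 99.47·3.4500 − 161.1 = 182.070.
Rounded: 182.

182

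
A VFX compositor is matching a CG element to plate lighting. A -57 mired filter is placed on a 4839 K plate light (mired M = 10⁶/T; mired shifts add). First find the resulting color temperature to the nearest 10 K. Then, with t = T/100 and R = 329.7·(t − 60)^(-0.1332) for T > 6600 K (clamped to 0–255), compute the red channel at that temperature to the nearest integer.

M_in = 10⁶/4839 = 206.65; M_out = 206.65 + (-57) = 149.65.
T_out = 10⁶/149.65 = 6682.1 K → 6680 K; t = 66.8.
R = 329.7·(66.8 − 60)^(-0.1332) = 329.7·6.8^(-0.1332) = 329.7·0.77466 = 255.405 → clamped to 255.
Rounded: 255.

255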